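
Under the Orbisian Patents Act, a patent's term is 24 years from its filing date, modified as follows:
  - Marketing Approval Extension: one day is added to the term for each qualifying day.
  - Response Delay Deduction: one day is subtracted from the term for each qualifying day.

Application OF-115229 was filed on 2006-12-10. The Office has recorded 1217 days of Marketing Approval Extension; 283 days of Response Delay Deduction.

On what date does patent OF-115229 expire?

Base term: filing date + 24 years → 10 December 2030.
Marketing Approval Extension: +1217 days → 10 April 2034.
Response Delay Deduction: −283 days → 1 July 2033.

2033-07-01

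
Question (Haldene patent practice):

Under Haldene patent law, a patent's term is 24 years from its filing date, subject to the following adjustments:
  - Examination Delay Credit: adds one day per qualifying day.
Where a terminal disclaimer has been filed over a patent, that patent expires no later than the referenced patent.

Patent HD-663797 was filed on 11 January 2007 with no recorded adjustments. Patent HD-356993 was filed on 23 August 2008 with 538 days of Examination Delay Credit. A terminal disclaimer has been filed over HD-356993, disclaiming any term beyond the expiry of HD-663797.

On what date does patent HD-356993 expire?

Natural term of HD-356993:
  Base: filing + 24 years → 23 August 2032.
  Examination Delay Credit: +538 days → 12 February 2034.
Expiry of referenced patent HD-663797:
  Base: filing + 24 years → 11 January 2031.
Terminal disclaimer: HD-356993 expires on the earlier of 12 February 2034 and 11 January 2031.

2031-01-11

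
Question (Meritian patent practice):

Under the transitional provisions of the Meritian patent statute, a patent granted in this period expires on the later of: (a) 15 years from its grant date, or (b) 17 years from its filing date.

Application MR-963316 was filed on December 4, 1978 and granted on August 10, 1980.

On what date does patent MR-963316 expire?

1995-12-04

(a) grant + 15 years → 10 August 1995.
(b) filing + 17 years → 4 December 1995.
Later of the two: 4 December 1995.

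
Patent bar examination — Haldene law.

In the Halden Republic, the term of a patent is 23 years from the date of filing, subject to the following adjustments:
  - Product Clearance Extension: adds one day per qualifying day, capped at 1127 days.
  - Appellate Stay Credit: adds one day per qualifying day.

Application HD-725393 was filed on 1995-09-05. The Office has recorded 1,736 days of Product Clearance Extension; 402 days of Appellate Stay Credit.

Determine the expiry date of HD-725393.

Base term: filing date + 23 years → 5 September 2018.
Product Clearance Extension: 1736 days claimed exceeds the 1127-day cap, so +1127 days → 6 October 2021.
Appellate Stay Credit: +402 days → 12 November 2022.

November 12, 2022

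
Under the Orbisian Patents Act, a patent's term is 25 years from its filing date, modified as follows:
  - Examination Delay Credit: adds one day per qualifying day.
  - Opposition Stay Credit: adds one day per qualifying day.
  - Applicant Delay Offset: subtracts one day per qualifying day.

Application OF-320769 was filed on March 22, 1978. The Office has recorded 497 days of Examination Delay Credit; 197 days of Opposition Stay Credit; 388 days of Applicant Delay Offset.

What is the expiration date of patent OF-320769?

Base term: filing date + 25 years → 22 March 2003.
Examination Delay Credit: +497 days → 31 July 2004.
Opposition Stay Credit: +197 days → 13 February 2005.
Applicant Delay Offset: −388 days → 22 January 2004.

2004-01-22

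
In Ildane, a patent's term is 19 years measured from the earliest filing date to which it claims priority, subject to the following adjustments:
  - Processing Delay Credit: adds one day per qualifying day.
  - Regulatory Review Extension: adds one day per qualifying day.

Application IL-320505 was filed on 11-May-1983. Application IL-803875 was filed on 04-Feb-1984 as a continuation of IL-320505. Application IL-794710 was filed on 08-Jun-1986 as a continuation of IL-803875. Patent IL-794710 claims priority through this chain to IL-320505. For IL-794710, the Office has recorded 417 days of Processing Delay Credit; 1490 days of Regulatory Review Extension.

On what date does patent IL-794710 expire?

July 31, 2007

Earliest priority filing: 11 May 1983.
Base term: 11 May 1983 + 19 years → 11 May 2002.
Processing Delay Credit: +417 days → 2 July 2003.
Regulatory Review Extension: +1490 days → 31 July 2007.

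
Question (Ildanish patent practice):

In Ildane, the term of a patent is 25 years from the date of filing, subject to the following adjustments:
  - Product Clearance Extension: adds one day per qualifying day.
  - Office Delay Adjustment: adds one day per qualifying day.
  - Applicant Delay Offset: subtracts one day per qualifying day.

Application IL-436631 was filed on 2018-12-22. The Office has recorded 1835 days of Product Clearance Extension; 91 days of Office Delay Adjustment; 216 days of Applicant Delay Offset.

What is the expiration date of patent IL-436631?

August 27, 2048

Base term: filing date + 25 years → 22 December 2043.
Product Clearance Extension: +1835 days → 30 December 2048.
Office Delay Adjustment: +91 days → 31 March 2049.
Applicant Delay Offset: −216 days → 27 August 2048.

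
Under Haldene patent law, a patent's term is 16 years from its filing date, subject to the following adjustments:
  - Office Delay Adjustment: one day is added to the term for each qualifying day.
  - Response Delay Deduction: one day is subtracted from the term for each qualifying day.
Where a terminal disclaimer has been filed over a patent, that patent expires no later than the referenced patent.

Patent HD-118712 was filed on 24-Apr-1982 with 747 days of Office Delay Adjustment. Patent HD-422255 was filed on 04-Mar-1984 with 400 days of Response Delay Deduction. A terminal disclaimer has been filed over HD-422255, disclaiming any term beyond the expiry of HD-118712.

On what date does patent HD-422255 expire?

Natural term of HD-422255:
  Base: filing + 16 years → 4 March 2000.
  Response Delay Deduction: −400 days → 29 January 1999.
Expiry of referenced patent HD-118712:
  Base: filing + 16 years → 24 April 1998.
  Office Delay Adjustment: +747 days → 10 May 2000.
Terminal disclaimer: HD-422255 expires on the earlier of 29 January 1999 and 10 May 2000.

1999-01-29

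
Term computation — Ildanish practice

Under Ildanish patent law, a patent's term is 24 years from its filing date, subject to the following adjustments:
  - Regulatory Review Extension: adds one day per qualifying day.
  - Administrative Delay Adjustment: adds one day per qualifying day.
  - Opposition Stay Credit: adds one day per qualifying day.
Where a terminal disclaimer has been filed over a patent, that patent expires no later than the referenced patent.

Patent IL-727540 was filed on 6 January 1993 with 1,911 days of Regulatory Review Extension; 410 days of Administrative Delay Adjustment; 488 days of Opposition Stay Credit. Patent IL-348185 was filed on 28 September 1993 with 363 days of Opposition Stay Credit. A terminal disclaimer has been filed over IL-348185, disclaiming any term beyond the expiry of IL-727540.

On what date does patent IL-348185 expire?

September 26, 2018

Natural term of IL-348185:
  Base: filing + 24 years → 28 September 2017.
  Opposition Stay Credit: +363 days → 26 September 2018.
Expiry of referenced patent IL-727540:
  Base: filing + 24 years → 6 January 2017.
  Regulatory Review Extension: +1911 days → 1 April 2022.
  Administrative Delay Adjustment: +410 days → 16 May 2023.
  Opposition Stay Credit: +488 days → 15 September 2024.
Terminal disclaimer: IL-348185 expires on the earlier of 26 September 2018 and 15 September 2024.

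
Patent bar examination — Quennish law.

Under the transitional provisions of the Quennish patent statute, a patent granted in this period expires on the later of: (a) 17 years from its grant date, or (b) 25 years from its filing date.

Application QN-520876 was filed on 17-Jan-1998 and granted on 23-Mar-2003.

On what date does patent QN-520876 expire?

2023-01-17

(a) grant + 17 years → 23 March 2020.
(b) filing + 25 years → 17 January 2023.
Later of the two: 17 January 2023.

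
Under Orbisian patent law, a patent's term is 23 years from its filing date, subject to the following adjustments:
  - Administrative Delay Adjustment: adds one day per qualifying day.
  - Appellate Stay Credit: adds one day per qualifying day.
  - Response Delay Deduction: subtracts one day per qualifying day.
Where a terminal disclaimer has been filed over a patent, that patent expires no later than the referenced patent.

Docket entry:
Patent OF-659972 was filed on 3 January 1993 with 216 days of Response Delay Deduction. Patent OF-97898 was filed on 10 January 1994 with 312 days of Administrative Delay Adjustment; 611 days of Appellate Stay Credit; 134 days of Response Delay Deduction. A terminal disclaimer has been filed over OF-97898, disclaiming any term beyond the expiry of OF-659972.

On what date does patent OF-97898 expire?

2015-06-01

Natural term of OF-97898:
  Base: filing + 23 years → 10 January 2017.
  Administrative Delay Adjustment: +312 days → 18 November 2017.
  Appellate Stay Credit: +611 days → 22 July 2019.
  Response Delay Deduction: −134 days → 10 March 2019.
Expiry of referenced patent OF-659972:
  Base: filing + 23 years → 3 January 2016.
  Response Delay Deduction: −216 days → 1 June 2015.
Terminal disclaimer: OF-97898 expires on the earlier of 10 March 2019 and 1 June 2015.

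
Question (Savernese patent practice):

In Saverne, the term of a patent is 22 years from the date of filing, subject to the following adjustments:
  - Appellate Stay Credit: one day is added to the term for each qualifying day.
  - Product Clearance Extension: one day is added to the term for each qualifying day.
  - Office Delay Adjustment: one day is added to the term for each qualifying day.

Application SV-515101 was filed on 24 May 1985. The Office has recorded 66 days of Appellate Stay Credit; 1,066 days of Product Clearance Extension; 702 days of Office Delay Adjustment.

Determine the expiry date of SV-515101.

2012-05-31

Base term: filing date + 22 years → 24 May 2007.
Appellate Stay Credit: +66 days → 29 July 2007.
Product Clearance Extension: +1066 days → 29 June 2010.
Office Delay Adjustment: +702 days → 31 May 2012.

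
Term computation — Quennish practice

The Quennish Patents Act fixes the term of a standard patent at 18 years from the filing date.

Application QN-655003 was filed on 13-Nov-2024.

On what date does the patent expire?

November 13, 2042

Filing date + 18 years → 13 November 2042.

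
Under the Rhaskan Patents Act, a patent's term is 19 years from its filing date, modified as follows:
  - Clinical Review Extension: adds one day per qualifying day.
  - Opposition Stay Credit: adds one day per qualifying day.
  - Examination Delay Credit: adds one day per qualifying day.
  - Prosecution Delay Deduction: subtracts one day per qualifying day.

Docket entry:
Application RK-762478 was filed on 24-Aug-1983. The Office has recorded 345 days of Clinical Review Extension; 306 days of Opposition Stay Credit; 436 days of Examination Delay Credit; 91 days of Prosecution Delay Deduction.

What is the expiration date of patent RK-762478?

2005-05-16

Base term: filing date + 19 years → 24 August 2002.
Clinical Review Extension: +345 days → 4 August 2003.
Opposition Stay Credit: +306 days → 5 June 2004.
Examination Delay Credit: +436 days → 15 August 2005.
Prosecution Delay Deduction: −91 days → 16 May 2005.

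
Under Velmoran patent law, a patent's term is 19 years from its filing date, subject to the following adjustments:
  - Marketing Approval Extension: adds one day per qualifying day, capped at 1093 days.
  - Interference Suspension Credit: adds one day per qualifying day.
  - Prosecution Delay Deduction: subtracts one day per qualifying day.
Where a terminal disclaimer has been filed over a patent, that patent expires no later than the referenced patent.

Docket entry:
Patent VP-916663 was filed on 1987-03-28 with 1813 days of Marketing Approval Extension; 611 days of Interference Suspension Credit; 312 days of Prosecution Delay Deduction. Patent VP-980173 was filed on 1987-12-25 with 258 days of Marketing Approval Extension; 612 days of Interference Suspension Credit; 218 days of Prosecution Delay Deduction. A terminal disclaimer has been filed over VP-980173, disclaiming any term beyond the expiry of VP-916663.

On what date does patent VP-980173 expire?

2008-10-07

Natural term of VP-980173:
  Base: filing + 19 years → 25 December 2006.
  Marketing Approval Extension: 258 days (within the 1093-day cap) → +258 days → 9 September 2007.
  Interference Suspension Credit: +612 days → 13 May 2009.
  Prosecution Delay Deduction: −218 days → 7 October 2008.
Expiry of referenced patent VP-916663:
  Base: filing + 19 years → 28 March 2006.
  Marketing Approval Extension: 1813 days claimed exceeds the 1093-day cap, so +1093 days → 25 March 2009.
  Interference Suspension Credit: +611 days → 26 November 2010.
  Prosecution Delay Deduction: −312 days → 18 January 2010.
Terminal disclaimer: VP-980173 expires on the earlier of 7 October 2008 and 18 January 2010.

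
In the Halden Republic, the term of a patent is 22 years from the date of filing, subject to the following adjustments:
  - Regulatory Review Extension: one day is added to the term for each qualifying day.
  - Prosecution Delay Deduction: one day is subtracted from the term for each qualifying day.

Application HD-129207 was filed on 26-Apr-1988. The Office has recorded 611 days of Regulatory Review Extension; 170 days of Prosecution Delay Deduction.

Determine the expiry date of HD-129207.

Base term: filing date + 22 years → 26 April 2010.
Regulatory Review Extension: +611 days → 28 December 2011.
Prosecution Delay Deduction: −170 days → 11 July 2011.

July 11, 2011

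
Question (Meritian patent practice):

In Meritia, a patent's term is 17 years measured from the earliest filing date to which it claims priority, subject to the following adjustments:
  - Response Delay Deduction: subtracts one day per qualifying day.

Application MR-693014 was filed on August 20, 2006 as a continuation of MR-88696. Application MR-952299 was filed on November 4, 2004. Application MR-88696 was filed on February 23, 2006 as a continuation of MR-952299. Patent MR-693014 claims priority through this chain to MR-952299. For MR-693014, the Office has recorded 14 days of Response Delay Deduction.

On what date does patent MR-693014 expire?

2021-10-21

Earliest priority filing: 4 November 2004.
Base term: 4 November 2004 + 17 years → 4 November 2021.
Response Delay Deduction: −14 days → 21 October 2021.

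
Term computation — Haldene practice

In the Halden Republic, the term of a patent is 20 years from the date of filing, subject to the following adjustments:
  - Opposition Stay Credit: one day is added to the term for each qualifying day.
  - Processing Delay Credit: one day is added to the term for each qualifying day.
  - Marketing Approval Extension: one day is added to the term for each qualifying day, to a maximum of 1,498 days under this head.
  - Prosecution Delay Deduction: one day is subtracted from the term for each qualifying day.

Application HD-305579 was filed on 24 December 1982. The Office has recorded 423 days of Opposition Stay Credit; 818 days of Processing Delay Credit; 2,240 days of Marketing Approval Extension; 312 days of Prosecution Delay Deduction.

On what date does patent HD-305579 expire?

August 16, 2009

Base term: filing date + 20 years → 24 December 2002.
Opposition Stay Credit: +423 days → 20 February 2004.
Processing Delay Credit: +818 days → 18 May 2006.
Marketing Approval Extension: 2240 days claimed exceeds the 1498-day cap, so +1498 days → 24 June 2010.
Prosecution Delay Deduction: −312 days → 16 August 2009.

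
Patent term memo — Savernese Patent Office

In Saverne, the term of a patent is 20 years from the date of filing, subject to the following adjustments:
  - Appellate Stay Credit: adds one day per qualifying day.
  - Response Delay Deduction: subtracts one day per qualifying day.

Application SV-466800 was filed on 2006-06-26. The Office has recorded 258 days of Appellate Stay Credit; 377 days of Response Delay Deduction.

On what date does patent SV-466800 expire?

Base term: filing date + 20 years → 26 June 2026.
Appellate Stay Credit: +258 days → 11 March 2027.
Response Delay Deduction: −377 days → 27 February 2026.

February 27, 2026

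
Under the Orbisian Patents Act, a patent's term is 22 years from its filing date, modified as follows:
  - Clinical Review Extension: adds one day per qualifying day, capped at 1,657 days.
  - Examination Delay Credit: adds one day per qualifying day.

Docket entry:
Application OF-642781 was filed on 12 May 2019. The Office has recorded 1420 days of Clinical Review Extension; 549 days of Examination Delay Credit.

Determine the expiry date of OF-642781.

October 2, 2046

Base term: filing date + 22 years → 12 May 2041.
Clinical Review Extension: 1420 days (within the 1657-day cap) → +1420 days → 1 April 2045.
Examination Delay Credit: +549 days → 2 October 2046.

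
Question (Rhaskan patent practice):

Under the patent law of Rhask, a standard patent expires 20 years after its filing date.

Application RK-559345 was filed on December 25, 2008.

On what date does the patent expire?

Filing date + 20 years → 25 December 2028.

December 25, 2028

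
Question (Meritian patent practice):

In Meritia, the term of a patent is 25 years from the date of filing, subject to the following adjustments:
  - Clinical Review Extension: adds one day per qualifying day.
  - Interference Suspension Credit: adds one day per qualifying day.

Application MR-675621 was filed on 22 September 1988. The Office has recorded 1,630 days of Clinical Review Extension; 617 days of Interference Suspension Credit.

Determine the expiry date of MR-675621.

November 17, 2019

Base term: filing date + 25 years → 22 September 2013.
Clinical Review Extension: +1630 days → 10 March 2018.
Interference Suspension Credit: +617 days → 17 November 2019.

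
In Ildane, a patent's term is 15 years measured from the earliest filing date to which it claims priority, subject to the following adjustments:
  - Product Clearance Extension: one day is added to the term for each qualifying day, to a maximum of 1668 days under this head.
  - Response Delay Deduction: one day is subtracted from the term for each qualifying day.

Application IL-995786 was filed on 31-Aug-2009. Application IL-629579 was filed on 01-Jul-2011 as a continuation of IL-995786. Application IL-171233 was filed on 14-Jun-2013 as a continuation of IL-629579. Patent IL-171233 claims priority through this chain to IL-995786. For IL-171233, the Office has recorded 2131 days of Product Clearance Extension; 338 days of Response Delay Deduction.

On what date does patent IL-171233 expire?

Earliest priority filing: 31 August 2009.
Base term: 31 August 2009 + 15 years → 31 August 2024.
Product Clearance Extension: 2131 days claimed exceeds the 1668-day cap, so +1668 days → 26 March 2029.
Response Delay Deduction: −338 days → 22 April 2028.

2028-04-22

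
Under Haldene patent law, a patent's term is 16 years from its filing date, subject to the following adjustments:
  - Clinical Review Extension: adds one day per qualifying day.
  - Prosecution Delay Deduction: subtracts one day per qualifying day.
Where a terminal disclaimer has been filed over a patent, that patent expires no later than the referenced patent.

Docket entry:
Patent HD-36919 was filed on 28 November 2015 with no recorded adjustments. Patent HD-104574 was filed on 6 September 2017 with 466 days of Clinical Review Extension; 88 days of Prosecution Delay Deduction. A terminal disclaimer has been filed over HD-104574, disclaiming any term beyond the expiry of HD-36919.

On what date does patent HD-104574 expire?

Natural term of HD-104574:
  Base: filing + 16 years → 6 September 2033.
  Clinical Review Extension: +466 days → 16 December 2034.
  Prosecution Delay Deduction: −88 days → 19 September 2034.
Expiry of referenced patent HD-36919:
  Base: filing + 16 years → 28 November 2031.
Terminal disclaimer: HD-104574 expires on the earlier of 19 September 2034 and 28 November 2031.

2031-11-28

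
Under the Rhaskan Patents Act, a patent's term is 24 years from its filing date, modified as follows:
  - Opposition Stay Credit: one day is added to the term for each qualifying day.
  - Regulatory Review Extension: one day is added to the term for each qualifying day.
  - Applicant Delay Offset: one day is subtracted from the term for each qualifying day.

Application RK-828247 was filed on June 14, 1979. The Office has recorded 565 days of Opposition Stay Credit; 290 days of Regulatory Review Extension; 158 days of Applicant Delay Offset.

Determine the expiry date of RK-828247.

Base term: filing date + 24 years → 14 June 2003.
Opposition Stay Credit: +565 days → 30 December 2004.
Regulatory Review Extension: +290 days → 16 October 2005.
Applicant Delay Offset: −158 days → 11 May 2005.

May 11, 2005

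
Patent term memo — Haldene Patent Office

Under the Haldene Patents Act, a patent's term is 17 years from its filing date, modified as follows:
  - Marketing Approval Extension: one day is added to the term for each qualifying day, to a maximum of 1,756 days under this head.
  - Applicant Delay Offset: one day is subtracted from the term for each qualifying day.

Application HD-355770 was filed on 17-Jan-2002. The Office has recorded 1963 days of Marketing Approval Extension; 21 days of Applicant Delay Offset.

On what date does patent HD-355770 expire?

Base term: filing date + 17 years → 17 January 2019.
Marketing Approval Extension: 1963 days claimed exceeds the 1756-day cap, so +1756 days → 8 November 2023.
Applicant Delay Offset: −21 days → 18 October 2023.

2023-10-18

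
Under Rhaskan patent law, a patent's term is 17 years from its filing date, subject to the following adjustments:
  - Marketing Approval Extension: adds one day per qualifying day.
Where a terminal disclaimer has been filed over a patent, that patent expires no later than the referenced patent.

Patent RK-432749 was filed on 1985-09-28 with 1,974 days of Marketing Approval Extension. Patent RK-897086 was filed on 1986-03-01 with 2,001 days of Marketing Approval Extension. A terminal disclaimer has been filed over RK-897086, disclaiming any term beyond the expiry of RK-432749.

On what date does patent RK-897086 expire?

February 23, 2008

Natural term of RK-897086:
  Base: filing + 17 years → 1 March 2003.
  Marketing Approval Extension: +2001 days → 22 August 2008.
Expiry of referenced patent RK-432749:
  Base: filing + 17 years → 28 September 2002.
  Marketing Approval Extension: +1974 days → 23 February 2008.
Terminal disclaimer: RK-897086 expires on the earlier of 22 August 2008 and 23 February 2008.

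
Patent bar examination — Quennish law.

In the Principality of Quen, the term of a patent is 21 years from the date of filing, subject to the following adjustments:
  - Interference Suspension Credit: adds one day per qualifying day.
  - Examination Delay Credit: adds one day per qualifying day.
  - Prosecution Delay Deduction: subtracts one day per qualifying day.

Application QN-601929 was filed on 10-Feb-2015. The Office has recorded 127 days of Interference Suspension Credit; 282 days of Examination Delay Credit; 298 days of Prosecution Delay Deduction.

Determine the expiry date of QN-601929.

2036-05-31

Base term: filing date + 21 years → 10 February 2036.
Interference Suspension Credit: +127 days → 16 June 2036.
Examination Delay Credit: +282 days → 25 March 2037.
Prosecution Delay Deduction: −298 days → 31 May 2036.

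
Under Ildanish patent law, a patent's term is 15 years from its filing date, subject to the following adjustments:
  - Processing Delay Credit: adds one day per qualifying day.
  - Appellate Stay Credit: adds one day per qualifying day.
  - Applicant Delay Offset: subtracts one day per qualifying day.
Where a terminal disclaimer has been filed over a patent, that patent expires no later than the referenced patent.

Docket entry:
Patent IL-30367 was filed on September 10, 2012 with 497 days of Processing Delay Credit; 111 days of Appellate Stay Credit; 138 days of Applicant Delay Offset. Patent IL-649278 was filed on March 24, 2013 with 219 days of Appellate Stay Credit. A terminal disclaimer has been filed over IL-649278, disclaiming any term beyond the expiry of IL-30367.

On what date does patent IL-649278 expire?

Natural term of IL-649278:
  Base: filing + 15 years → 24 March 2028.
  Appellate Stay Credit: +219 days → 29 October 2028.
Expiry of referenced patent IL-30367:
  Base: filing + 15 years → 10 September 2027.
  Processing Delay Credit: +497 days → 19 January 2029.
  Appellate Stay Credit: +111 days → 10 May 2029.
  Applicant Delay Offset: −138 days → 23 December 2028.
Terminal disclaimer: IL-649278 expires on the earlier of 29 October 2028 and 23 December 2028.

2028-10-29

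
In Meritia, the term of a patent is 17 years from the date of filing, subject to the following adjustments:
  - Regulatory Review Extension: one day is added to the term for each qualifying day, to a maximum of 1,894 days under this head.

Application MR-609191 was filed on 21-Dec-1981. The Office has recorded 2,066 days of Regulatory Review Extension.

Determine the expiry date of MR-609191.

Base term: filing date + 17 years → 21 December 1998.
Regulatory Review Extension: 2066 days claimed exceeds the 1894-day cap, so +1894 days → 27 February 2004.

February 27, 2004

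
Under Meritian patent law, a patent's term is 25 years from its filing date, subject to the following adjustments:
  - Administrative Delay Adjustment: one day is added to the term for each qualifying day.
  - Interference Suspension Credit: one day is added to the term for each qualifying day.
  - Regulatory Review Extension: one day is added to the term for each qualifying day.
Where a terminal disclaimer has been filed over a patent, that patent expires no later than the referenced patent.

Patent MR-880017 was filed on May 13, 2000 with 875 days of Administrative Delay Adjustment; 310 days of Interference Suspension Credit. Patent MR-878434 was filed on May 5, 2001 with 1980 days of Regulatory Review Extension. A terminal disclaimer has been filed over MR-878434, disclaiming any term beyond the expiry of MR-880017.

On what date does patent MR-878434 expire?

Natural term of MR-878434:
  Base: filing + 25 years → 5 May 2026.
  Regulatory Review Extension: +1980 days → 6 October 2031.
Expiry of referenced patent MR-880017:
  Base: filing + 25 years → 13 May 2025.
  Administrative Delay Adjustment: +875 days → 5 October 2027.
  Interference Suspension Credit: +310 days → 10 August 2028.
Terminal disclaimer: MR-878434 expires on the earlier of 6 October 2031 and 10 August 2028.

2028-08-10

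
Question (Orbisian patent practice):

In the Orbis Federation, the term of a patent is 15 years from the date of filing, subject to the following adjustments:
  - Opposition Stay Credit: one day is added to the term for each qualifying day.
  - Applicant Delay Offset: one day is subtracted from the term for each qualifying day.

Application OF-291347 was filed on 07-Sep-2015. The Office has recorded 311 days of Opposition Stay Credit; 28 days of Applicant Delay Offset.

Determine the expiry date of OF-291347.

Base term: filing date + 15 years → 7 September 2030.
Opposition Stay Credit: +311 days → 15 July 2031.
Applicant Delay Offset: −28 days → 17 June 2031.

June 17, 2031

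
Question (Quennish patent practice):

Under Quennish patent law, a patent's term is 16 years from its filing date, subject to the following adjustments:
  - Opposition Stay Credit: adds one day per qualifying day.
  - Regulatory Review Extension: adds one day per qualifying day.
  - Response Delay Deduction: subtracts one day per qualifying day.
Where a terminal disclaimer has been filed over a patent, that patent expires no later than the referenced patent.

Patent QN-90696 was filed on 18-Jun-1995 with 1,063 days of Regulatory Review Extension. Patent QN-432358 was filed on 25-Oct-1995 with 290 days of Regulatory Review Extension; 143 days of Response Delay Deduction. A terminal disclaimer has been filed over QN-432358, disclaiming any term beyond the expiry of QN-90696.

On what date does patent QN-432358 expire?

Natural term of QN-432358:
  Base: filing + 16 years → 25 October 2011.
  Regulatory Review Extension: +290 days → 10 August 2012.
  Response Delay Deduction: −143 days → 20 March 2012.
Expiry of referenced patent QN-90696:
  Base: filing + 16 years → 18 June 2011.
  Regulatory Review Extension: +1063 days → 16 May 2014.
Terminal disclaimer: QN-432358 expires on the earlier of 20 March 2012 and 16 May 2014.

2012-03-20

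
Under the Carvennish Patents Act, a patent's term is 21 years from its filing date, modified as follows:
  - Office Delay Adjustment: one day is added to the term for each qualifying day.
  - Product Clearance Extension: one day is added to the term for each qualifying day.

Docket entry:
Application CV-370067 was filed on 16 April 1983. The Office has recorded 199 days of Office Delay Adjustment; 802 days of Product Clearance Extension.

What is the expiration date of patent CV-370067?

Base term: filing date + 21 years → 16 April 2004.
Office Delay Adjustment: +199 days → 1 November 2004.
Product Clearance Extension: +802 days → 12 January 2007.

2007-01-12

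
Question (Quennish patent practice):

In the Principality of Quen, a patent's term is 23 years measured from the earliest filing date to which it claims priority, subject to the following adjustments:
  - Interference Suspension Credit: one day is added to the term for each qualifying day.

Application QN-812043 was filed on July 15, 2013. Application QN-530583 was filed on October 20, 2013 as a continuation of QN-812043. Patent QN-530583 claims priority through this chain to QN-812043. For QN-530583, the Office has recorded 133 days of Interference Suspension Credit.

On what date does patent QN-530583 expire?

2036-11-25

Earliest priority filing: 15 July 2013.
Base term: 15 July 2013 + 23 years → 15 July 2036.
Interference Suspension Credit: +133 days → 25 November 2036.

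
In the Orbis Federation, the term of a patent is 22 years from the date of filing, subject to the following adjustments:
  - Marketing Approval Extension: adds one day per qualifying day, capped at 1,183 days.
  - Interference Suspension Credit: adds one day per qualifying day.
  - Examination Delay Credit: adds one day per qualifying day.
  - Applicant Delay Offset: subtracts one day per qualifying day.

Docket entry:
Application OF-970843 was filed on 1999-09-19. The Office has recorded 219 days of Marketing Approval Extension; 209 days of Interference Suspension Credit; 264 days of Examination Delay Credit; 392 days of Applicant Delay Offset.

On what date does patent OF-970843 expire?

2022-07-16

Base term: filing date + 22 years → 19 September 2021.
Marketing Approval Extension: 219 days (within the 1183-day cap) → +219 days → 26 April 2022.
Interference Suspension Credit: +209 days → 21 November 2022.
Examination Delay Credit: +264 days → 12 August 2023.
Applicant Delay Offset: −392 days → 16 July 2022.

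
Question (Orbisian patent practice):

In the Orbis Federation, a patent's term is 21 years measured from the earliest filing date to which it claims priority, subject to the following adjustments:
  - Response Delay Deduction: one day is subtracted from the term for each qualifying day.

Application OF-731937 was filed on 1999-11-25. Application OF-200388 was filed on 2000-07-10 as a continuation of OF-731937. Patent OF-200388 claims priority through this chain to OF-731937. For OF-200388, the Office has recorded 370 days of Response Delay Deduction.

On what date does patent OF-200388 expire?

Earliest priority filing: 25 November 1999.
Base term: 25 November 1999 + 21 years → 25 November 2020.
Response Delay Deduction: −370 days → 21 November 2019.

November 21, 2019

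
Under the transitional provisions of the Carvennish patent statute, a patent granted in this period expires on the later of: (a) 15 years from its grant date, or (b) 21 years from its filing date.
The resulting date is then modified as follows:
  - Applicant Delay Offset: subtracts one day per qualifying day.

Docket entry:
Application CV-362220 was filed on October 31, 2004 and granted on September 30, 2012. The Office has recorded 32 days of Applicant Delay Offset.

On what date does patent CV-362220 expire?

August 29, 2027

(a) grant + 15 years → 30 September 2027.
(b) filing + 21 years → 31 October 2025.
Later of the two: 30 September 2027.
Applicant Delay Offset: −32 days → 29 August 2027.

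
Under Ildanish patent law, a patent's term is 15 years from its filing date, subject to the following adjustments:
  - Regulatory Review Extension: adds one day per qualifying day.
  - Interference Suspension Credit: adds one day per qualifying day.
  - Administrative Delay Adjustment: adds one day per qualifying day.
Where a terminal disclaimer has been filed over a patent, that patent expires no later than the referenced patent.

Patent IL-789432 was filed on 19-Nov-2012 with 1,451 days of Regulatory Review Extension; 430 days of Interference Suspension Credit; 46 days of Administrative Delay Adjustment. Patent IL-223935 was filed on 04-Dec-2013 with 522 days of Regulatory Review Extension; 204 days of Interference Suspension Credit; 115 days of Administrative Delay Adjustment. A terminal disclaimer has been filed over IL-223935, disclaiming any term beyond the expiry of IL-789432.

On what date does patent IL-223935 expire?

Natural term of IL-223935:
  Base: filing + 15 years → 4 December 2028.
  Regulatory Review Extension: +522 days → 10 May 2030.
  Interference Suspension Credit: +204 days → 30 November 2030.
  Administrative Delay Adjustment: +115 days → 25 March 2031.
Expiry of referenced patent IL-789432:
  Base: filing + 15 years → 19 November 2027.
  Regulatory Review Extension: +1451 days → 9 November 2031.
  Interference Suspension Credit: +430 days → 12 January 2033.
  Administrative Delay Adjustment: +46 days → 27 February 2033.
Terminal disclaimer: IL-223935 expires on the earlier of 25 March 2031 and 27 February 2033.

2031-03-25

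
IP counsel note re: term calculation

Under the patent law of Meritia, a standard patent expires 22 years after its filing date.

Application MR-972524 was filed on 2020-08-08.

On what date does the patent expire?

August 8, 2042

Filing date + 22 years → 8 August 2042.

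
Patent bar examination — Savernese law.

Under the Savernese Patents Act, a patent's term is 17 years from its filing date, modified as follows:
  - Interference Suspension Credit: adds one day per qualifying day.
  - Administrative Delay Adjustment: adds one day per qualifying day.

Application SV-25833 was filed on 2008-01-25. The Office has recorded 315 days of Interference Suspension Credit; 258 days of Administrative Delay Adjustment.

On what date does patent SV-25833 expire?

Base term: filing date + 17 years → 25 January 2025.
Interference Suspension Credit: +315 days → 6 December 2025.
Administrative Delay Adjustment: +258 days → 21 August 2026.

August 21, 2026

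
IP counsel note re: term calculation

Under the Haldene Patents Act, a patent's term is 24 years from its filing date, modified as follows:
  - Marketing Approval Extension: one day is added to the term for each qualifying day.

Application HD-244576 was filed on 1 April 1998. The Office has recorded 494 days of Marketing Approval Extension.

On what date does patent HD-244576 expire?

Base term: filing date + 24 years → 1 April 2022.
Marketing Approval Extension: +494 days → 8 August 2023.

2023-08-08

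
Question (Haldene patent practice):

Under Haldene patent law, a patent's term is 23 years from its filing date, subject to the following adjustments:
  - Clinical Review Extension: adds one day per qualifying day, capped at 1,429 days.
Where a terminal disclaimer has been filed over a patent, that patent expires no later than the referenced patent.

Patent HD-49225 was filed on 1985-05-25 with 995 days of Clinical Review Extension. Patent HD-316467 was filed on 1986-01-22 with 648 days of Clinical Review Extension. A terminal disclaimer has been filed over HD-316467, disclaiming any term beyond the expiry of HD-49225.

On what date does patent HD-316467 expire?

Natural term of HD-316467:
  Base: filing + 23 years → 22 January 2009.
  Clinical Review Extension: 648 days (within the 1429-day cap) → +648 days → 1 November 2010.
Expiry of referenced patent HD-49225:
  Base: filing + 23 years → 25 May 2008.
  Clinical Review Extension: 995 days (within the 1429-day cap) → +995 days → 14 February 2011.
Terminal disclaimer: HD-316467 expires on the earlier of 1 November 2010 and 14 February 2011.

November 1, 2010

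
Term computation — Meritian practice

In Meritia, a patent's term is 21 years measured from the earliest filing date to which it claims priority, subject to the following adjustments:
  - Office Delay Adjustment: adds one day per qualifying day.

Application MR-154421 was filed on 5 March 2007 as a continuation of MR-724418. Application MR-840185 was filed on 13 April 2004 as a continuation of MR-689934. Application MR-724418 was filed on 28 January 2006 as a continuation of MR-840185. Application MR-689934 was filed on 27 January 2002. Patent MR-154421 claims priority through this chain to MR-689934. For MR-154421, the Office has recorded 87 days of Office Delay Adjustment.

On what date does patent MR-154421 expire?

Earliest priority filing: 27 January 2002.
Base term: 27 January 2002 + 21 years → 27 January 2023.
Office Delay Adjustment: +87 days → 24 April 2023.

2023-04-24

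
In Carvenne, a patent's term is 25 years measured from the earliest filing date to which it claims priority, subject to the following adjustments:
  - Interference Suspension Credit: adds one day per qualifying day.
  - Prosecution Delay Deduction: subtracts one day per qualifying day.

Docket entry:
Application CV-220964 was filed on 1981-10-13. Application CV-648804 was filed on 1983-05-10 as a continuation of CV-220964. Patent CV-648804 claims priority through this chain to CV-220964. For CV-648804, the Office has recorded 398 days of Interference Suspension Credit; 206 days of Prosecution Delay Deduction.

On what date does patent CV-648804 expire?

2007-04-23

Earliest priority filing: 13 October 1981.
Base term: 13 October 1981 + 25 years → 13 October 2006.
Interference Suspension Credit: +398 days → 15 November 2007.
Prosecution Delay Deduction: −206 days → 23 April 2007.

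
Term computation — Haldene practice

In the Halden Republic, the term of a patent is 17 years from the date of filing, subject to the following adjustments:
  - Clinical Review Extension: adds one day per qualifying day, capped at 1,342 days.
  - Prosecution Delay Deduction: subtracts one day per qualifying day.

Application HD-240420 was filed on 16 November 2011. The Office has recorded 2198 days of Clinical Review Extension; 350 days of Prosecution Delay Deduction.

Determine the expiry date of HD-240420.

2031-08-05

Base term: filing date + 17 years → 16 November 2028.
Clinical Review Extension: 2198 days claimed exceeds the 1342-day cap, so +1342 days → 20 July 2032.
Prosecution Delay Deduction: −350 days → 5 August 2031.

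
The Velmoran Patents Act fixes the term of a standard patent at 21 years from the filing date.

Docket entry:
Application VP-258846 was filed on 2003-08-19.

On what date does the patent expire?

Filing date + 21 years → 19 August 2024.

August 19, 2024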